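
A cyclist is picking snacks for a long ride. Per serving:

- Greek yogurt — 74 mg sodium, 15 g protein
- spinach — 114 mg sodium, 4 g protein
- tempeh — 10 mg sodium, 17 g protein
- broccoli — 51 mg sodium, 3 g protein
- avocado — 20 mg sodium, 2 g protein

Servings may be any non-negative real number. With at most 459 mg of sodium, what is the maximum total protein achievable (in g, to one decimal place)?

Protein per mg sodium: tempeh 1.7, Greek yogurt 0.2027, avocado 0.1, broccoli 0.05882, spinach 0.03509.
With no serving limits, spend the whole sodium allowance on tempeh: 459 mg / 10 mg × 17 g = 780.3 g.

780.3 g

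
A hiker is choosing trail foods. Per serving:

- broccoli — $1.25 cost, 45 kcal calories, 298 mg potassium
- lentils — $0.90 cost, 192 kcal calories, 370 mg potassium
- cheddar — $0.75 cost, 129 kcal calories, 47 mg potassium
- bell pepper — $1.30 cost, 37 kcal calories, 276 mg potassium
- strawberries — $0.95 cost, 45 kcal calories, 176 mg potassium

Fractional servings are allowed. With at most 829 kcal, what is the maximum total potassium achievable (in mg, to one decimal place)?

Potassium per kcal: bell pepper 7.459, broccoli 6.622, strawberries 3.911, lentils 1.927, cheddar 0.3643.
With no serving limits, spend the whole calories allowance on bell pepper: 829 kcal / 37 kcal × 276 mg = 6183.9 mg.

6183.9 mg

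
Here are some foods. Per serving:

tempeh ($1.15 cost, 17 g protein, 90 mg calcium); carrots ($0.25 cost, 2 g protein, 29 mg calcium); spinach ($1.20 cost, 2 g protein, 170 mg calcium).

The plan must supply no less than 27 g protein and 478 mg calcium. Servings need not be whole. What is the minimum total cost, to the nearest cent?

$3.96

A basic optimal solution has at most two foods positive. Try each food alone and each pair with both targets met exactly.
tempeh only: max(27/17, 478/90) = 5.311 servings → $6.11.
carrots only: max(27/2, 478/29) = 16.48 servings → $4.12.
spinach only: max(27/2, 478/170) = 13.5 servings → $16.20.
tempeh + carrots with both targets exact would need a negative amount; discard.
tempeh + spinach with both tight: 1.341 servings and 2.102 servings → $4.06.
carrots + spinach with both tight: 12.89 servings and 0.6135 servings → $3.96.
The minimum over all feasible corners is $3.96.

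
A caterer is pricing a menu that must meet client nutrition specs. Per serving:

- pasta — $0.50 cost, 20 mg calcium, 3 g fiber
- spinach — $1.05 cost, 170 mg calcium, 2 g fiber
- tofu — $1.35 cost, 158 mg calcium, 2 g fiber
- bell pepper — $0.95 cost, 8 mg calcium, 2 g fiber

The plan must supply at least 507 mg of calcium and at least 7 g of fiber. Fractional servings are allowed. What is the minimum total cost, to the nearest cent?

$3.27

pasta only: max(507/20, 7/3) = 25.35 servings → $12.68.
spinach only: max(507/170, 7/2) = 3.5 servings → $3.67.
tofu only: max(507/158, 7/2) = 3.5 servings → $4.72.
bell pepper only: max(507/8, 7/2) = 63.38 servings → $60.21.
pasta + spinach with both tight: 0.3745 servings and 2.938 servings → $3.27.
pasta + tofu with both tight: 0.212 servings and 3.182 servings → $4.40.
pasta + bell pepper: the both-tight solution has a negative serving — not a feasible corner.
spinach + tofu: intersection lies outside the first quadrant.
spinach + bell pepper with both tight: 2.957 servings and 0.5432 servings → $3.62.
tofu + bell pepper with both tight: 3.193 servings and 0.3067 servings → $4.60.
So the least-cost plan costs $3.27.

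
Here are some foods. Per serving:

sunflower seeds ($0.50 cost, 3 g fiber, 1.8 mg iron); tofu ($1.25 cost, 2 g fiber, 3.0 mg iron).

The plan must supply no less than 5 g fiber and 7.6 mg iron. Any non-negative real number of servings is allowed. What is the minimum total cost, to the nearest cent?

$2.11

A basic optimal solution has at most two foods positive. Try each food alone and each pair with both targets met exactly.
sunflower seeds only: max(5/3, 7.6/1.8) = 4.222 servings → $2.11.
tofu only: max(5/2, 7.6/3.0) = 2.533 servings → $3.17.
sunflower seeds + tofu with both targets exact would need a negative amount; discard.
Cheapest feasible corner: $2.11.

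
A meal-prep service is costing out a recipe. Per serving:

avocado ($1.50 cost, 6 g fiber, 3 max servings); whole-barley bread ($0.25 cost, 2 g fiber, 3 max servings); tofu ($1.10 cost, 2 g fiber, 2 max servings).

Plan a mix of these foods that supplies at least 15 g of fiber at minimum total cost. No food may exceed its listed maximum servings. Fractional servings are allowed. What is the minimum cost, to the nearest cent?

$3.00

Cost per g of fiber: whole-barley bread $0.1250, avocado $0.2500, tofu $0.5500.
Take 3 servings of whole-barley bread: +6.0 g fiber for $0.75 (total $0.75, still need 9.0 g).
Take 1.5 servings of avocado: +9.0 g fiber for $2.25 (total $3.00, still need 0.0 g).
Filling from the cheapest source first is optimal under one linear minimum: $3.00.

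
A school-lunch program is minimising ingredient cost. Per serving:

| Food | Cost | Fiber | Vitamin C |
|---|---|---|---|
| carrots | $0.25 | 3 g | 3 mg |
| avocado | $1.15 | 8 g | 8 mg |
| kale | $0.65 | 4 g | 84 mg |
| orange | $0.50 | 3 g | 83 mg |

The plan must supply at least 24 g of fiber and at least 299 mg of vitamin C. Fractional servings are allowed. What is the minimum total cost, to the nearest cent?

$2.86

Compare the cost at each extreme point of the feasible region.
carrots only: max(24/3, 299/3) = 99.67 servings → $24.92.
avocado only: max(24/8, 299/8) = 37.38 servings → $42.98.
kale only: max(24/4, 299/84) = 6 servings → $3.90.
orange only: max(24/3, 299/83) = 8 servings → $4.00.
carrots + avocado (both tight): parallel constraints — no distinct corner.
carrots + kale with both tight: 3.417 servings and 3.438 servings → $3.09.
carrots + orange with both tight: 4.562 servings and 3.438 servings → $2.86.
avocado + kale with both tight: 1.281 servings and 3.438 servings → $3.71.
avocado + orange with both tight: 1.711 servings and 3.438 servings → $3.69.
kale + orange with both targets exact would need a negative amount; discard.
Cheapest feasible corner: $2.86.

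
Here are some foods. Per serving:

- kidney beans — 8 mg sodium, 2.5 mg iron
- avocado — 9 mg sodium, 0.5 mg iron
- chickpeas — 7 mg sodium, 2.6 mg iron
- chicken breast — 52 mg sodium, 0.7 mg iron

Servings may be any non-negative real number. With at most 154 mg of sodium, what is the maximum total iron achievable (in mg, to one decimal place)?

Iron per mg sodium: chickpeas 0.3714, kidney beans 0.3125, avocado 0.05556, chicken breast 0.01346.
With no serving limits, spend the whole sodium allowance on chickpeas: 154 mg / 7 mg × 2.6 mg = 57.2 mg.

57.2 mg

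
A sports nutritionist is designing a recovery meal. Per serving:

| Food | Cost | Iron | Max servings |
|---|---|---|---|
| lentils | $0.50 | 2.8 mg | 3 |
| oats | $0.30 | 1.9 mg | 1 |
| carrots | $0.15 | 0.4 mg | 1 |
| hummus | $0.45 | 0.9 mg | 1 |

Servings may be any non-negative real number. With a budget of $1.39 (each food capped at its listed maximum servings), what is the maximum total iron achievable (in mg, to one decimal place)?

Iron per dollar: oats 6.333, lentils 5.6, carrots 2.667, hummus 2.
Take 1 serving of oats: spends $0.30, +1.9 mg iron (running total 1.9 mg).
Take 2.18 servings of lentils: spends $1.09, +6.1 mg iron (running total 8.0 mg).
Filling greedily by iron-per-dollar is optimal for one linear limit, giving 8.0 mg.

8.0 mg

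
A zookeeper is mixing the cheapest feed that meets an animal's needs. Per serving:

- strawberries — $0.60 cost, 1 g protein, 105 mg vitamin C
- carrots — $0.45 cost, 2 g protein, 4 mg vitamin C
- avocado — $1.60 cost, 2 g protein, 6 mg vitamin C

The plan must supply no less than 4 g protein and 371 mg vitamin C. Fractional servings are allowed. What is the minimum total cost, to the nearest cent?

Check every corner: each single food scaled to meet both minima, and each pair solved so both constraints bind.
strawberries only: max(4/1, 371/105) = 4 servings → $2.40.
carrots only: max(4/2, 371/4) = 92.75 servings → $41.74.
avocado only: max(4/2, 371/6) = 61.83 servings → $98.93.
strawberries + carrots with both tight: 3.524 servings and 0.2379 servings → $2.22.
strawberries + avocado with both tight: 3.52 servings and 0.2402 servings → $2.50.
carrots + avocado with both targets exact would need a negative amount; discard.
So the least-cost plan costs $2.22.

$2.22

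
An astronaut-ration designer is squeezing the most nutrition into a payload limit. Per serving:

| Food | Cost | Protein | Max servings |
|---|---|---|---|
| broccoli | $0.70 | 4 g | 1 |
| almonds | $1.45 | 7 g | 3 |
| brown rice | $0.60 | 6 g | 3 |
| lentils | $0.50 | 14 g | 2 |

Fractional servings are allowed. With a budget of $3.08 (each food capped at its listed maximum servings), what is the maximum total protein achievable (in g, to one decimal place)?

Protein per dollar: lentils 28, brown rice 10, broccoli 5.714, almonds 4.828.
Take 2 servings of lentils: spends $1.00, +28.0 g protein (running total 28.0 g).
Take 3 servings of brown rice: spends $1.80, +18.0 g protein (running total 46.0 g).
Take 0.4 servings of broccoli: spends $0.28, +1.6 g protein (running total 47.6 g).
Filling greedily by protein-per-dollar is optimal for one linear limit, giving 47.6 g.

47.6 g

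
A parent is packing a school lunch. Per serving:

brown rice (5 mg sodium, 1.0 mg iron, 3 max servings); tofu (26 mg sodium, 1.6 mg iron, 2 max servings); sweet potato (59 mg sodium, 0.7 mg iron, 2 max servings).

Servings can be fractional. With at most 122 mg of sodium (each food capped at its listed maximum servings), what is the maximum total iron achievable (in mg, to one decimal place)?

Iron per mg sodium: brown rice 0.2, tofu 0.06154, sweet potato 0.01186.
Take 3 servings of brown rice: uses 15 mg sodium, +3.0 mg iron (running total 3.0 mg).
Take 2 servings of tofu: uses 52 mg sodium, +3.2 mg iron (running total 6.2 mg).
Take 0.9322 servings of sweet potato: uses 55 mg sodium, +0.7 mg iron (running total 6.9 mg).
Filling greedily by iron-per-mg sodium is optimal for one linear limit, giving 6.9 mg.

6.9 mg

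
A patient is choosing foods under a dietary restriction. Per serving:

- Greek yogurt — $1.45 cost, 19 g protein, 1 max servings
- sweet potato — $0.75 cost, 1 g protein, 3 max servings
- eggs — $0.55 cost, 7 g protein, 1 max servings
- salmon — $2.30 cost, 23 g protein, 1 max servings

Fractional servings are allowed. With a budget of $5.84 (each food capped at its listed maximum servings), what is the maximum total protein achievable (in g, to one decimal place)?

51.1 g

Protein per dollar: Greek yogurt 13.1, eggs 12.73, salmon 10, sweet potato 1.333.
Take 1 serving of Greek yogurt: spends $1.45, +19.0 g protein (running total 19.0 g).
Take 1 serving of eggs: spends $0.55, +7.0 g protein (running total 26.0 g).
Take 1 serving of salmon: spends $2.30, +23.0 g protein (running total 49.0 g).
Take 2.053 servings of sweet potato: spends $1.54, +2.1 g protein (running total 51.1 g).
Greedy by best ratio exhausts the cost allowance optimally: 51.1 g.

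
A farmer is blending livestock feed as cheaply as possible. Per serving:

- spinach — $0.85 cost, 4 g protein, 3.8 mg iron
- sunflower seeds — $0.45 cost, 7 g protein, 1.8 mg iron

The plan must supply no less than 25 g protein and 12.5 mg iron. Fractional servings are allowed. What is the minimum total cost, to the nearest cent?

$2.91

spinach only: max(25/4, 12.5/3.8) = 6.25 servings → $5.31.
sunflower seeds only: max(25/7, 12.5/1.8) = 6.944 servings → $3.12.
spinach + sunflower seeds with both tight: 2.191 servings and 2.32 servings → $2.91.
So the least-cost plan costs $2.91.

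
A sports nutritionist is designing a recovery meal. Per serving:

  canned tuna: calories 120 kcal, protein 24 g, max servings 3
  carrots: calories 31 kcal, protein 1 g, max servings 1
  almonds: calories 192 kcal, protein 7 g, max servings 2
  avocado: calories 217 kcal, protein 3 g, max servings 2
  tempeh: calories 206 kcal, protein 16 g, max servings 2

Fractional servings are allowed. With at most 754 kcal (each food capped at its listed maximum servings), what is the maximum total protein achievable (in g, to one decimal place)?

102.6 g

Protein per kcal: canned tuna 0.2, tempeh 0.07767, almonds 0.03646, carrots 0.03226, avocado 0.01382.
Take 3 servings of canned tuna: uses 360 kcal, +72.0 g protein (running total 72.0 g).
Take 1.913 servings of tempeh: uses 394 kcal, +30.6 g protein (running total 102.6 g).
Filling greedily by protein-per-kcal is optimal for one linear limit, giving 102.6 g.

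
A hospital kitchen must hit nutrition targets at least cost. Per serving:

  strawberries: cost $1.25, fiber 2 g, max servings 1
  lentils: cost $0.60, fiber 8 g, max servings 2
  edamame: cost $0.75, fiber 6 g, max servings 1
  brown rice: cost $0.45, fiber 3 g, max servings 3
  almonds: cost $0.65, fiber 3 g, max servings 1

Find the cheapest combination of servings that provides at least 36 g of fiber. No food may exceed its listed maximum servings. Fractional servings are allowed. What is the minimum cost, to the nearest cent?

$5.20

Cost per g of fiber: lentils $0.0750, edamame $0.1250, brown rice $0.1500, almonds $0.2167, strawberries $0.6250.
Take 2 servings of lentils: +16.0 g fiber for $1.20 (total $1.20, still need 20.0 g).
Take 1 serving of edamame: +6.0 g fiber for $0.75 (total $1.95, still need 14.0 g).
Take 3 servings of brown rice: +9.0 g fiber for $1.35 (total $3.30, still need 5.0 g).
Take 1 serving of almonds: +3.0 g fiber for $0.65 (total $3.95, still need 2.0 g).
Take 1 serving of strawberries: +2.0 g fiber for $1.25 (total $5.20, still need 0.0 g).
Greedy by cheapest-per-g is optimal for a single linear constraint, so the minimum cost is $5.20.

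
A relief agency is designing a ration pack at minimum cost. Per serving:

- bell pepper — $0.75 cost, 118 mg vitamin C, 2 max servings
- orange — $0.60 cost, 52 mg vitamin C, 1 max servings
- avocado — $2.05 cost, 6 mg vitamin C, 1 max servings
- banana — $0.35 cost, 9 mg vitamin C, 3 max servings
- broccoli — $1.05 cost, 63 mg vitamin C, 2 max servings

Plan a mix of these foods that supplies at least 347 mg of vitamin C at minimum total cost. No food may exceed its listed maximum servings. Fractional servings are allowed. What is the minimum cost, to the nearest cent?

Cost per mg of vitamin C: bell pepper $0.0064, orange $0.0115, broccoli $0.0167, banana $0.0389, avocado $0.3417.
Take 2 servings of bell pepper: +236.0 mg vitamin C for $1.50 (total $1.50, still need 111.0 mg).
Take 1 serving of orange: +52.0 mg vitamin C for $0.60 (total $2.10, still need 59.0 mg).
Take 0.9365 servings of broccoli: +59.0 mg vitamin C for $0.98 (total $3.08, still need 0.0 mg).
Greedy by cheapest-per-mg is optimal for a single linear constraint, so the minimum cost is $3.08.

$3.08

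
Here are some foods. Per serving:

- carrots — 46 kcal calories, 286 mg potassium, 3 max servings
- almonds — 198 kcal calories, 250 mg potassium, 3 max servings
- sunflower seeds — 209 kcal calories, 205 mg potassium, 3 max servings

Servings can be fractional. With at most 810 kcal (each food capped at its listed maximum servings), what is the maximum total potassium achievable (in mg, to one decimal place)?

Potassium per kcal: carrots 6.217, almonds 1.263, sunflower seeds 0.9809.
Take 3 servings of carrots: uses 138 kcal, +858.0 mg potassium (running total 858.0 mg).
Take 3 servings of almonds: uses 594 kcal, +750.0 mg potassium (running total 1608.0 mg).
Take 0.3732 servings of sunflower seeds: uses 78 kcal, +76.5 mg potassium (running total 1684.5 mg).
Greedy by best ratio exhausts the calories allowance optimally: 1684.5 mg.

1684.5 mg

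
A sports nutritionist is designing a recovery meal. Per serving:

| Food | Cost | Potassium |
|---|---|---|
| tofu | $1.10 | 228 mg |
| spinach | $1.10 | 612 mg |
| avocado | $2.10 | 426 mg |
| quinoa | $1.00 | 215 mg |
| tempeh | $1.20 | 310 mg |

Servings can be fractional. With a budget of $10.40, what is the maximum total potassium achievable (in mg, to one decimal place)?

5786.2 mg

Potassium per dollar: spinach 556.4, tempeh 258.3, quinoa 215, tofu 207.3, avocado 202.9.
With no serving limits, spend the whole cost allowance on spinach: $10.40 / $1.10 × 612 mg = 5786.2 mg.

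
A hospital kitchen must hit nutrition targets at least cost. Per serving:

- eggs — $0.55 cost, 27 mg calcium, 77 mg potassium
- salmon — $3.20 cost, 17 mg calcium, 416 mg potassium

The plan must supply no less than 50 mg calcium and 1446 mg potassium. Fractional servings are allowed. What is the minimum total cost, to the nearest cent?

$10.33

This is a tiny linear program; its minimum lies at a vertex of the feasible set. List the vertices and price them.
eggs only: max(50/27, 1446/77) = 18.78 servings → $10.33.
salmon only: max(50/17, 1446/416) = 3.476 servings → $11.12.
eggs + salmon with both targets exact would need a negative amount; discard.
So the least-cost plan costs $10.33.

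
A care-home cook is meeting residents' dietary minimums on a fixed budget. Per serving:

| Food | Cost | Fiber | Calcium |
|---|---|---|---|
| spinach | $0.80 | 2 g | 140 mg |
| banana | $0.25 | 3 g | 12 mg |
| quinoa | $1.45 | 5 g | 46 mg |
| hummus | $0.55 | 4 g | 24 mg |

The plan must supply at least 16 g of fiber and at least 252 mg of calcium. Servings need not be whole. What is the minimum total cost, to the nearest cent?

$2.24

A basic optimal solution has at most two foods positive. Try each food alone and each pair with both targets met exactly.
spinach only: max(16/2, 252/140) = 8 servings → $6.40.
banana only: max(16/3, 252/12) = 21 servings → $5.25.
quinoa only: max(16/5, 252/46) = 5.478 servings → $7.94.
hummus only: max(16/4, 252/24) = 10.5 servings → $5.78.
spinach + banana with both tight: 1.424 servings and 4.384 servings → $2.24.
spinach + quinoa with both tight: 0.8618 servings and 2.855 servings → $4.83.
spinach + hummus with both tight: 1.219 servings and 3.391 servings → $2.84.
banana + quinoa: intersection lies outside the first quadrant.
banana + hummus: intersection lies outside the first quadrant.
quinoa + hummus: intersection lies outside the first quadrant.
The minimum over all feasible corners is $2.24.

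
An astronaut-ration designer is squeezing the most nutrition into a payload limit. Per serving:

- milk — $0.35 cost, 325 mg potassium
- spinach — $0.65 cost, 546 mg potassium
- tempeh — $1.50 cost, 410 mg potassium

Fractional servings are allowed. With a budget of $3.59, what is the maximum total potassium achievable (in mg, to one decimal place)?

Potassium per dollar: milk 928.6, spinach 840, tempeh 273.3.
With no serving limits, spend the whole cost allowance on milk: $3.59 / $0.35 × 325 mg = 3333.6 mg.

3333.6 mg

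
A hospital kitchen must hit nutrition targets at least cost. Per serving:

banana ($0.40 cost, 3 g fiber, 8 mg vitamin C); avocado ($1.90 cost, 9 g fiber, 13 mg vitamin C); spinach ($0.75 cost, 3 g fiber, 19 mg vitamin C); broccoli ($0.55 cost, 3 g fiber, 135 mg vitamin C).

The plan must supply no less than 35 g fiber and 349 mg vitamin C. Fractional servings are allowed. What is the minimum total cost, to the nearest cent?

$4.97

The cheapest plan sits at a corner of the feasible region — with two constraints it uses at most two foods.
banana only: max(35/3, 349/8) = 43.62 servings → $17.45.
avocado only: max(35/9, 349/13) = 26.85 servings → $51.01.
spinach only: max(35/3, 349/19) = 18.37 servings → $13.78.
broccoli only: max(35/3, 349/135) = 11.67 servings → $6.42.
banana + avocado with both targets exact would need a negative amount; discard.
banana + spinach: the both-tight solution has a negative serving — not a feasible corner.
banana + broccoli with both tight: 9.654 servings and 2.013 servings → $4.97.
avocado + spinach: intersection lies outside the first quadrant.
avocado + broccoli with both tight: 3.128 servings and 2.284 servings → $7.20.
spinach + broccoli with both tight: 10.57 servings and 1.098 servings → $8.53.
Cheapest feasible corner: $4.97.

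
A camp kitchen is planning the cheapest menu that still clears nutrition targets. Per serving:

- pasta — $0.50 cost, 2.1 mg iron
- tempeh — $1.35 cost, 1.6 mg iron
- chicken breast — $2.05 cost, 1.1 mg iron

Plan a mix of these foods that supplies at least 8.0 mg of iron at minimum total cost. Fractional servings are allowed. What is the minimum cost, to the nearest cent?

$1.90

Cost per mg of iron: pasta $0.2381, tempeh $0.8438, chicken breast $1.8636.
With no serving limits, use only pasta: 8.0 mg / 2.1 mg = 3.81 servings × $0.50 = $1.90.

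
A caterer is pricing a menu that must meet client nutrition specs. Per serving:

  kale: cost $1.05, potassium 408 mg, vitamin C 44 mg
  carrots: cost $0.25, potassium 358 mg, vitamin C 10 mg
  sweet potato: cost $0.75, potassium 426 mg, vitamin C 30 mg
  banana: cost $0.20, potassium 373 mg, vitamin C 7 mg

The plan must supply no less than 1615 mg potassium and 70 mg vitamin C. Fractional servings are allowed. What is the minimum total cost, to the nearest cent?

$1.71

Compare the cost at each extreme point of the feasible region.
kale only: max(1615/408, 70/44) = 3.958 servings → $4.16.
carrots only: max(1615/358, 70/10) = 7 servings → $1.75.
sweet potato only: max(1615/426, 70/30) = 3.791 servings → $2.84.
banana only: max(1615/373, 70/7) = 10 servings → $2.00.
kale + carrots with both tight: 0.7634 servings and 3.641 servings → $1.71.
kale + sweet potato with both targets exact would need a negative amount; discard.
kale + banana with both tight: 1.092 servings and 3.135 servings → $1.77.
carrots + sweet potato with both tight: 2.875 servings and 1.375 servings → $1.75.
carrots + banana with both targets exact would need a negative amount; discard.
sweet potato + banana with both tight: 1.804 servings and 2.27 servings → $1.81.
Cheapest feasible corner: $1.71.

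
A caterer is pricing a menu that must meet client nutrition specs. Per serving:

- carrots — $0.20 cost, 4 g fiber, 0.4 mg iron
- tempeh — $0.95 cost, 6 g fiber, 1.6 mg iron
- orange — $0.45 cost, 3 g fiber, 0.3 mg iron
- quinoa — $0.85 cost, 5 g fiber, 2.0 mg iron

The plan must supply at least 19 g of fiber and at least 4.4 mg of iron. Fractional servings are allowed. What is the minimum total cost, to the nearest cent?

$1.95

carrots only: max(19/4, 4.4/0.4) = 11 servings → $2.20.
tempeh only: max(19/6, 4.4/1.6) = 3.167 servings → $3.01.
orange only: max(19/3, 4.4/0.3) = 14.67 servings → $6.60.
quinoa only: max(19/5, 4.4/2.0) = 3.8 servings → $3.23.
carrots + tempeh with both tight: 1 serving and 2.5 servings → $2.58.
carrots + orange (both tight): parallel constraints — no distinct corner.
carrots + quinoa with both tight: 2.667 servings and 1.667 servings → $1.95.
tempeh + orange with both tight: 2.5 servings and 1.333 servings → $2.98.
tempeh + quinoa: the both-tight solution has a negative serving — not a feasible corner.
orange + quinoa with both tight: 3.556 servings and 1.667 servings → $3.02.
So the least-cost plan costs $1.95.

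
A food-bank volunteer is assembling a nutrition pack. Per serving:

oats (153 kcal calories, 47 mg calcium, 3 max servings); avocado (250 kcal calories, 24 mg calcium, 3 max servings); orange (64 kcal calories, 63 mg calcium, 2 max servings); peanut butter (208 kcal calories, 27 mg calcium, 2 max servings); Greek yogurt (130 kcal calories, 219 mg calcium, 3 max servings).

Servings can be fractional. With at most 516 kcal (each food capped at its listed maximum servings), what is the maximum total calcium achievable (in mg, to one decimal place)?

781.0 mg

Calcium per kcal: Greek yogurt 1.685, orange 0.9844, oats 0.3072, peanut butter 0.1298, avocado 0.096.
Take 3 servings of Greek yogurt: uses 390 kcal, +657.0 mg calcium (running total 657.0 mg).
Take 1.969 servings of orange: uses 126 kcal, +124.0 mg calcium (running total 781.0 mg).
Filling greedily by calcium-per-kcal is optimal for one linear limit, giving 781.0 mg.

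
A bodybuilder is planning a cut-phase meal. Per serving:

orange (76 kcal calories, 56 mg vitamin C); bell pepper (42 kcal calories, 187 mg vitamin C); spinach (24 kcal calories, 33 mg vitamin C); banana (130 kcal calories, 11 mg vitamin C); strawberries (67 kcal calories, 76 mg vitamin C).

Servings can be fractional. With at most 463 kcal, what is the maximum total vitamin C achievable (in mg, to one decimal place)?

Vitamin C per kcal: bell pepper 4.452, spinach 1.375, strawberries 1.134, orange 0.7368, banana 0.08462.
With no serving limits, spend the whole calories allowance on bell pepper: 463 kcal / 42 kcal × 187 mg = 2061.5 mg.

2061.5 mg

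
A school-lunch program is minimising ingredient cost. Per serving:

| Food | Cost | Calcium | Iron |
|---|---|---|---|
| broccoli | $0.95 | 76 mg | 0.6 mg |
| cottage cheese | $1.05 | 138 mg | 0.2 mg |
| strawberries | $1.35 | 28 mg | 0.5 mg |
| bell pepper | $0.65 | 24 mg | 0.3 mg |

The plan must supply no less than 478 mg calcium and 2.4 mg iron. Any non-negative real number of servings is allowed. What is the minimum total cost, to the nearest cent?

$4.93

At the optimum either one food covers both requirements or two foods hit both targets exactly; no other combination can be cheaper.
broccoli only: max(478/76, 2.4/0.6) = 6.289 servings → $5.97.
cottage cheese only: max(478/138, 2.4/0.2) = 12 servings → $12.60.
strawberries only: max(478/28, 2.4/0.5) = 17.07 servings → $23.05.
bell pepper only: max(478/24, 2.4/0.3) = 19.92 servings → $12.95.
broccoli + cottage cheese with both tight: 3.485 servings and 1.544 servings → $4.93.
broccoli + strawberries: the both-tight solution has a negative serving — not a feasible corner.
broccoli + bell pepper: the both-tight solution has a negative serving — not a feasible corner.
cottage cheese + strawberries with both tight: 2.71 servings and 3.716 servings → $7.86.
cottage cheese + bell pepper with both tight: 2.344 servings and 6.437 servings → $6.65.
strawberries + bell pepper: the both-tight solution has a negative serving — not a feasible corner.
Cheapest feasible corner: $4.93.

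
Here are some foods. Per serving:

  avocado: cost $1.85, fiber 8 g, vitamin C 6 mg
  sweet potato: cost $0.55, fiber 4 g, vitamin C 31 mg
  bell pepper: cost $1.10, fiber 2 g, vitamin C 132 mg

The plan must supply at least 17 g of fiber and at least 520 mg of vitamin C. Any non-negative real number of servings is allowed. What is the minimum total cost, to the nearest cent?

$5.09

With two linear requirements the optimum uses one or two foods; enumerate the corners.
avocado only: max(17/8, 520/6) = 86.67 servings → $160.33.
sweet potato only: max(17/4, 520/31) = 16.77 servings → $9.23.
bell pepper only: max(17/2, 520/132) = 8.5 servings → $9.35.
avocado + sweet potato: intersection lies outside the first quadrant.
avocado + bell pepper with both tight: 1.153 servings and 3.887 servings → $6.41.
sweet potato + bell pepper with both tight: 2.584 servings and 3.333 servings → $5.09.
The minimum over all feasible corners is $5.09.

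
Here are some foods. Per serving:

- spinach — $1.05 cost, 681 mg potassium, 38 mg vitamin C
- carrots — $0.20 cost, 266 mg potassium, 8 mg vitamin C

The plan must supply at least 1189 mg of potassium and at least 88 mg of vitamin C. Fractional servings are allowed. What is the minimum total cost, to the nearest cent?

The cheapest plan sits at a corner of the feasible region — with two constraints it uses at most two foods.
spinach only: max(1189/681, 88/38) = 2.316 servings → $2.43.
carrots only: max(1189/266, 88/8) = 11 servings → $2.20.
spinach + carrots: intersection lies outside the first quadrant.
Cheapest feasible corner: $2.20.

$2.20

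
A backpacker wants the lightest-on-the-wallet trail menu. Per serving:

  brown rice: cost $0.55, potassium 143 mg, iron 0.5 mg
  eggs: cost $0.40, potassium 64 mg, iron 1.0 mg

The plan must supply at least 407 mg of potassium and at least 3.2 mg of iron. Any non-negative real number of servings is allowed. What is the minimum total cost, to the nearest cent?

brown rice only: max(407/143, 3.2/0.5) = 6.4 servings → $3.52.
eggs only: max(407/64, 3.2/1.0) = 6.359 servings → $2.54.
brown rice + eggs with both tight: 1.822 servings and 2.289 servings → $1.92.
The minimum over all feasible corners is $1.92.

$1.92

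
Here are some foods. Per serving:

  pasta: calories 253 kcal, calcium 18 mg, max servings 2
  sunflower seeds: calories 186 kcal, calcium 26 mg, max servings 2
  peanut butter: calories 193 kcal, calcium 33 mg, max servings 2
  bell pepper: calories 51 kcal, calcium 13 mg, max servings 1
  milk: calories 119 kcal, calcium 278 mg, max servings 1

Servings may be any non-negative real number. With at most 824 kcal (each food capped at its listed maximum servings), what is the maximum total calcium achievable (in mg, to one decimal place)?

394.5 mg

Calcium per kcal: milk 2.336, bell pepper 0.2549, peanut butter 0.171, sunflower seeds 0.1398, pasta 0.07115.
Take 1 serving of milk: uses 119 kcal, +278.0 mg calcium (running total 278.0 mg).
Take 1 serving of bell pepper: uses 51 kcal, +13.0 mg calcium (running total 291.0 mg).
Take 2 servings of peanut butter: uses 386 kcal, +66.0 mg calcium (running total 357.0 mg).
Take 1.441 servings of sunflower seeds: uses 268 kcal, +37.5 mg calcium (running total 394.5 mg).
Filling greedily by calcium-per-kcal is optimal for one linear limit, giving 394.5 mg.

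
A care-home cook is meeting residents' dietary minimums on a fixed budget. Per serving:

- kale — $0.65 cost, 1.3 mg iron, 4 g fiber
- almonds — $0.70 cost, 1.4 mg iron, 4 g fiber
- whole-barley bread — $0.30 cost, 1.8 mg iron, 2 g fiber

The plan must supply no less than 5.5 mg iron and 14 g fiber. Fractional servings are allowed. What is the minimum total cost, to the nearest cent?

This is a tiny linear program; its minimum lies at a vertex of the feasible set. List the vertices and price them.
kale only: max(5.5/1.3, 14/4) = 4.231 servings → $2.75.
almonds only: max(5.5/1.4, 14/4) = 3.929 servings → $2.75.
whole-barley bread only: max(5.5/1.8, 14/2) = 7 servings → $2.10.
kale + almonds: the both-tight solution has a negative serving — not a feasible corner.
kale + whole-barley bread with both tight: 3.087 servings and 0.8261 servings → $2.25.
almonds + whole-barley bread with both tight: 3.227 servings and 0.5455 servings → $2.42.
So the least-cost plan costs $2.10.

$2.10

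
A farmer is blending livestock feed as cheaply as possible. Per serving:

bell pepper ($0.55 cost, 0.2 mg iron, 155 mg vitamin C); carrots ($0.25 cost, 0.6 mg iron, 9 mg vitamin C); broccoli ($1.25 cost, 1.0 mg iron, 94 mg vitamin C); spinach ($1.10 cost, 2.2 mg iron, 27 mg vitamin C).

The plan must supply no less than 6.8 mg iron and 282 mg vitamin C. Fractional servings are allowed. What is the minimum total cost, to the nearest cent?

Two binding constraints pin down two serving amounts, so the optimal mix uses at most two foods. The candidates are each food alone (scaled to the tighter of iron/vitamin C) and each pair with both constraints tight.
bell pepper only: max(6.8/0.2, 282/155) = 34 servings → $18.70.
carrots only: max(6.8/0.6, 282/9) = 31.33 servings → $7.83.
broccoli only: max(6.8/1.0, 282/94) = 6.8 servings → $8.50.
spinach only: max(6.8/2.2, 282/27) = 10.44 servings → $11.49.
bell pepper + carrots with both tight: 1.184 servings and 10.94 servings → $3.39.
bell pepper + broccoli: intersection lies outside the first quadrant.
bell pepper + spinach with both tight: 1.302 servings and 2.973 servings → $3.99.
carrots + broccoli with both tight: 7.536 servings and 2.278 servings → $4.73.
carrots + spinach: intersection lies outside the first quadrant.
broccoli + spinach with both tight: 2.429 servings and 1.987 servings → $5.22.
Cheapest feasible corner: $3.39.

$3.39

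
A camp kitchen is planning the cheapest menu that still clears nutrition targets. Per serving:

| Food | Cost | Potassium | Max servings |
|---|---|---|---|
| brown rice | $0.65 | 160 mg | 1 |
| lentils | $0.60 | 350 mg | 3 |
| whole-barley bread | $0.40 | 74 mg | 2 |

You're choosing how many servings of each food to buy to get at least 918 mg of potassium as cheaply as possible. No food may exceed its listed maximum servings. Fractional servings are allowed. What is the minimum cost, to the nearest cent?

Cost per mg of potassium: lentils $0.0017, brown rice $0.0041, whole-barley bread $0.0054.
Take 2.623 servings of lentils: +918.0 mg potassium for $1.57 (total $1.57, still need 0.0 mg).
Greedy by cheapest-per-mg is optimal for a single linear constraint, so the minimum cost is $1.57.

$1.57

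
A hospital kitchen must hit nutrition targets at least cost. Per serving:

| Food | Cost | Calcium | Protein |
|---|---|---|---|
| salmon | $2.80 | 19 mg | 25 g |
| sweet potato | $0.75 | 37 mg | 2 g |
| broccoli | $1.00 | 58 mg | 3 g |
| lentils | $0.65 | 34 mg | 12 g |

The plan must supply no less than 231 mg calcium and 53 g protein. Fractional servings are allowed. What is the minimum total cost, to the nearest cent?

Check every corner: each single food scaled to meet both minima, and each pair solved so both constraints bind.
salmon only: max(231/19, 53/25) = 12.16 servings → $34.04.
sweet potato only: max(231/37, 53/2) = 26.5 servings → $19.88.
broccoli only: max(231/58, 53/3) = 17.67 servings → $17.67.
lentils only: max(231/34, 53/12) = 6.794 servings → $4.42.
salmon + sweet potato with both tight: 1.69 servings and 5.375 servings → $8.76.
salmon + broccoli with both tight: 1.709 servings and 3.423 servings → $8.21.
salmon + lentils: intersection lies outside the first quadrant.
sweet potato + broccoli: intersection lies outside the first quadrant.
sweet potato + lentils with both tight: 2.58 servings and 3.987 servings → $4.53.
broccoli + lentils with both tight: 1.633 servings and 4.008 servings → $4.24.
The minimum over all feasible corners is $4.24.

$4.24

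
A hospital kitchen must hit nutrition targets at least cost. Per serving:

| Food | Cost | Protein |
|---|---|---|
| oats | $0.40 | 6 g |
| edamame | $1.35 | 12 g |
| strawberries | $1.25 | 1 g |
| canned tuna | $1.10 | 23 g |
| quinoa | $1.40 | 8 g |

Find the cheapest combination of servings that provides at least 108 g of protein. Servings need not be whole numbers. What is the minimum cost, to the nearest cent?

$5.17

Cost per g of protein: canned tuna $0.0478, oats $0.0667, edamame $0.1125, quinoa $0.1750, strawberries $1.2500.
With no serving limits, use only canned tuna: 108 g / 23 g = 4.696 servings × $1.10 = $5.17.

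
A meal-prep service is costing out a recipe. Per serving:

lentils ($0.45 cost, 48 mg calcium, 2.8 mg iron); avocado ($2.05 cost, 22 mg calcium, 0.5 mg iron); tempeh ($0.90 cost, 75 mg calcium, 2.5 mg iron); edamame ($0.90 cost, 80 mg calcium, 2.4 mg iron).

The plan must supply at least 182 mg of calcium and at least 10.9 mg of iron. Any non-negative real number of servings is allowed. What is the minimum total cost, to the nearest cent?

Minimising a linear cost over {calcium ≥ 182, iron ≥ 10.9, servings ≥ 0} — the optimum is at a vertex, using one or two foods.
lentils only: max(182/48, 10.9/2.8) = 3.893 servings → $1.75.
avocado only: max(182/22, 10.9/0.5) = 21.8 servings → $44.69.
tempeh only: max(182/75, 10.9/2.5) = 4.36 servings → $3.92.
edamame only: max(182/80, 10.9/2.4) = 4.542 servings → $4.09.
lentils + avocado: intersection lies outside the first quadrant.
lentils + tempeh: intersection lies outside the first quadrant.
lentils + edamame: intersection lies outside the first quadrant.
avocado + tempeh: the both-tight solution has a negative serving — not a feasible corner.
avocado + edamame: the both-tight solution has a negative serving — not a feasible corner.
tempeh + edamame with both targets exact would need a negative amount; discard.
Cheapest feasible corner: $1.75.

$1.75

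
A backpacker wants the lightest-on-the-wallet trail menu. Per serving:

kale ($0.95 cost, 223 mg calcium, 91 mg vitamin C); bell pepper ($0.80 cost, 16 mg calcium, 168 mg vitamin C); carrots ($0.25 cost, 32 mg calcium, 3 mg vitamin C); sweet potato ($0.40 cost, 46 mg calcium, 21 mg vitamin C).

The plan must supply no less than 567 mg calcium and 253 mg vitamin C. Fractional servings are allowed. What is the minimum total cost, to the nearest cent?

$2.51

A basic optimal solution has at most two foods positive. Try each food alone and each pair with both targets met exactly.
kale only: max(567/223, 253/91) = 2.78 servings → $2.64.
bell pepper only: max(567/16, 253/168) = 35.44 servings → $28.35.
carrots only: max(567/32, 253/3) = 84.33 servings → $21.08.
sweet potato only: max(567/46, 253/21) = 12.33 servings → $4.93.
kale + bell pepper with both tight: 2.533 servings and 0.1339 servings → $2.51.
kale + carrots with both targets exact would need a negative amount; discard.
kale + sweet potato with both tight: 0.5412 servings and 9.702 servings → $4.40.
bell pepper + carrots with both tight: 1.2 servings and 17.12 servings → $5.24.
bell pepper + sweet potato: intersection lies outside the first quadrant.
carrots + sweet potato with both tight: 0.5037 servings and 11.98 servings → $4.92.
So the least-cost plan costs $2.51.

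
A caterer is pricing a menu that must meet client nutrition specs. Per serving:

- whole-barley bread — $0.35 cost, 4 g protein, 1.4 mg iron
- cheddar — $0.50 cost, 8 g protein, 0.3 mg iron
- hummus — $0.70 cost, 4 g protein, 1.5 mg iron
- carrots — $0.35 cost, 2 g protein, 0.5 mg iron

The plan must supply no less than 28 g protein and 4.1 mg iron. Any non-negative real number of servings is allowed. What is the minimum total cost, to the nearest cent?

$1.99

whole-barley bread only: max(28/4, 4.1/1.4) = 7 servings → $2.45.
cheddar only: max(28/8, 4.1/0.3) = 13.67 servings → $6.83.
hummus only: max(28/4, 4.1/1.5) = 7 servings → $4.90.
carrots only: max(28/2, 4.1/0.5) = 14 servings → $4.90.
whole-barley bread + cheddar with both tight: 2.44 servings and 2.28 servings → $1.99.
whole-barley bread + hummus with both targets exact would need a negative amount; discard.
whole-barley bread + carrots: intersection lies outside the first quadrant.
cheddar + hummus with both tight: 2.37 servings and 2.259 servings → $2.77.
cheddar + carrots with both tight: 1.706 servings and 7.176 servings → $3.36.
hummus + carrots: the both-tight solution has a negative serving — not a feasible corner.
The minimum over all feasible corners is $1.99.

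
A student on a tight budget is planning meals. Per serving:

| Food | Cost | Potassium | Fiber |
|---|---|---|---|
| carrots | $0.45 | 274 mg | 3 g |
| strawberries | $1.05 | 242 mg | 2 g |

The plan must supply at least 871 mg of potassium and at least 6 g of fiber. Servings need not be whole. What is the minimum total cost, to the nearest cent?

With two linear requirements the optimum uses one or two foods; enumerate the corners.
carrots only: max(871/274, 6/3) = 3.179 servings → $1.43.
strawberries only: max(871/242, 6/2) = 3.599 servings → $3.78.
carrots + strawberries with both targets exact would need a negative amount; discard.
So the least-cost plan costs $1.43.

$1.43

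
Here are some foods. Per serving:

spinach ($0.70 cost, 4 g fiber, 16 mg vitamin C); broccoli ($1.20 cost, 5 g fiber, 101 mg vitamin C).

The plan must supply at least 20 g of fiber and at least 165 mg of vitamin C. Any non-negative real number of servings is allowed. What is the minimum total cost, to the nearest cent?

$3.84

This is a tiny linear program; its minimum lies at a vertex of the feasible set. List the vertices and price them.
spinach only: max(20/4, 165/16) = 10.31 servings → $7.22.
broccoli only: max(20/5, 165/101) = 4 servings → $4.80.
spinach + broccoli with both tight: 3.688 servings and 1.049 servings → $3.84.
So the least-cost plan costs $3.84.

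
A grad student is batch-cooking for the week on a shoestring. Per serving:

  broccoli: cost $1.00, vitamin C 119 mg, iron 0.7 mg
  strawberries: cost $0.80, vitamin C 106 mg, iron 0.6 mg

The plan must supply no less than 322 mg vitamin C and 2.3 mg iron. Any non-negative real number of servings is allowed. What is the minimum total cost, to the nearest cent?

$3.07

For a min-cost LP with two ≥-constraints, a basic feasible solution has at most two positive variables.
broccoli only: max(322/119, 2.3/0.7) = 3.286 servings → $3.29.
strawberries only: max(322/106, 2.3/0.6) = 3.833 servings → $3.07.
broccoli + strawberries with both targets exact would need a negative amount; discard.
So the least-cost plan costs $3.07.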